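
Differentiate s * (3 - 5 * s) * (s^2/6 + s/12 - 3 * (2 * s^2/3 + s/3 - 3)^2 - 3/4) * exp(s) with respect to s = 20*s^6*exp(s)/3 + 128*s^5*exp(s)/3 - 299*s^4*exp(s)/6 - 2971*s^3*exp(s)/12 + 689*s^2*exp(s)/4 + 923*s*exp(s)/4 - 333*exp(s)/4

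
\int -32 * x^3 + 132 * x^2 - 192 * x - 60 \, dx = -8*x^4 + 44*x^3 - 96*x^2 - 60*x + C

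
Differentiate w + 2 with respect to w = 1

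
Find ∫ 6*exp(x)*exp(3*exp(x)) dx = 2*exp(3*exp(x)) + C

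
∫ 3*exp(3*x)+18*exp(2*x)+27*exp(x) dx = (exp(x) + 3)^3 + C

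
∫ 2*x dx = x^2 + C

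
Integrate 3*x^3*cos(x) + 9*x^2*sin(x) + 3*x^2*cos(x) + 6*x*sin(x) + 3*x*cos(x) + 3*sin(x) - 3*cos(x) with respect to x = 3*(x^3 + x^2 + x - 1)*sin(x) + C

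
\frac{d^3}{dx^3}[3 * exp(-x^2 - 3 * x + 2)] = (-24*x^3 - 108*x^2 - 126*x - 27)*exp(-x^2 - 3*x + 2)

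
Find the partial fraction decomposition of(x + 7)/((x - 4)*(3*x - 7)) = -28/(5*(3*x - 7)) + 11/(5*(x - 4))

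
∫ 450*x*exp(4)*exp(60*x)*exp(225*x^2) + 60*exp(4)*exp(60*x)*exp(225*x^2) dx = exp((15*x + 2)^2) + C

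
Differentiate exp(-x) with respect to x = -exp(-x)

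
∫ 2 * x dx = x^2 + C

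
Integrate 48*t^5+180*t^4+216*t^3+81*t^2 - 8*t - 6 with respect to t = 8*t^6 + 36*t^5 + 54*t^4 + 27*t^3 - 4*t^2 - 6*t + C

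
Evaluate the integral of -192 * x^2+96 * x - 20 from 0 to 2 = -360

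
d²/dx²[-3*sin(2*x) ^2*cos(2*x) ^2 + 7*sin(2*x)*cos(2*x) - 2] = -24*sin(2*x)^4 + 144*sin(2*x)^2*cos(2*x)^2 - 56*sin(4*x) - 24*cos(2*x)^4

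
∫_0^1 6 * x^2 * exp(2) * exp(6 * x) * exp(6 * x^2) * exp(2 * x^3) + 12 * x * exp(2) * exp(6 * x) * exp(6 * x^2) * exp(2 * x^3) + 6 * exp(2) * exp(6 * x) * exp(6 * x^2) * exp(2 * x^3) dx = -exp(2) + exp(16)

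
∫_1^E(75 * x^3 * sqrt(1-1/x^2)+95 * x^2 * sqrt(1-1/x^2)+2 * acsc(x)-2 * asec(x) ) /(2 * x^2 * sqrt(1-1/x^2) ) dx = -73 - 3*pi^2/16 + (pi/4 + asec(E))*(acsc(E) + pi/4) + 25*E + 3*(-5*E - 3)^2/4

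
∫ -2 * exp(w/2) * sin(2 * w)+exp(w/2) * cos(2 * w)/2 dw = exp(w/2)*cos(2*w) + C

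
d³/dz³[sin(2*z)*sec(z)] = -2*cos(z)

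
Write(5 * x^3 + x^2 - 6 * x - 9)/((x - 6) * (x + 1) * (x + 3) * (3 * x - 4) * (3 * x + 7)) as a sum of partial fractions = 1433/(2200*(3*x + 7)) + 1/(154*(3*x - 4)) - 1/(4*(x + 3)) - 1/(56*(x + 1)) + 17/(350*(x - 6))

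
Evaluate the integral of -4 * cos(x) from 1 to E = -4*sin(E) + 4*sin(1)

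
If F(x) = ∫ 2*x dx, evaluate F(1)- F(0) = 1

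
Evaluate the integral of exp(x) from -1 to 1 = E - exp(-1)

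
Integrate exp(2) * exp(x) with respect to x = exp(x + 2) + C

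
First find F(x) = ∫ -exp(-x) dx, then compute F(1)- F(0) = -1 + exp(-1)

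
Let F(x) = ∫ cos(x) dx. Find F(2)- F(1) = -sin(1) + sin(2)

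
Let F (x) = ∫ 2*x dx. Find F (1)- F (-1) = 0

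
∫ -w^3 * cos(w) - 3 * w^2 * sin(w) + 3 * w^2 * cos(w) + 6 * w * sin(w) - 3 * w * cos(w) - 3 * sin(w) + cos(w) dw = -(w - 1)^3*sin(w) + C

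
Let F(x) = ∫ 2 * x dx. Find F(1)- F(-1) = 0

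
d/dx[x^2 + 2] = 2*x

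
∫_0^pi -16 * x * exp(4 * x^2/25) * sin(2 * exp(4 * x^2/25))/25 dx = cos(2*exp(4*pi^2/25)) - cos(2)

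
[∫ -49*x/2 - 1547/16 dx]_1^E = -4*(7*E/4 + 7)^2 + 21*E/16 + 4879/16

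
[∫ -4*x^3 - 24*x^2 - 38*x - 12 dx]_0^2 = -180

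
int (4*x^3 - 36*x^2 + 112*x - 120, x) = x^4 - 12*x^3 + 56*x^2 - 120*x + C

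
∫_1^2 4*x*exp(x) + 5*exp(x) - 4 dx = -5*E - 4 + 9*exp(2)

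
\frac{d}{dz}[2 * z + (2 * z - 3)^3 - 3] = 24*z^2 - 72*z + 56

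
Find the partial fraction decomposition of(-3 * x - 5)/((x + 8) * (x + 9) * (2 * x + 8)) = 11/(5*(x + 9)) - 19/(8*(x + 8)) + 7/(40*(x + 4))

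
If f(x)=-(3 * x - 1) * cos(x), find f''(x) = 3*x*cos(x) + 6*sin(x) - cos(x)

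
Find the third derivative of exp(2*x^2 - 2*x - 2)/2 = (32*x^3 - 48*x^2 + 48*x - 16)*exp(2*x^2 - 2*x - 2)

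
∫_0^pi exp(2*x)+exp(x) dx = -3/2 + (2 + exp(pi))*exp(pi)/2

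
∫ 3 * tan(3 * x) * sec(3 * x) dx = sec(3*x) + C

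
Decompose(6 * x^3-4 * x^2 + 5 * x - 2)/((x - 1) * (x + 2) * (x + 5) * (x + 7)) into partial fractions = 2291/(80*(x + 7)) - 877/(36*(x + 5)) + 76/(45*(x + 2)) + 5/(144*(x - 1))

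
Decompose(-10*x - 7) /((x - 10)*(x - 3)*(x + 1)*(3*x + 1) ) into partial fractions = -99/(620*(3*x + 1)) - 3/(88*(x + 1)) + 37/(280*(x - 3)) - 107/(2387*(x - 10))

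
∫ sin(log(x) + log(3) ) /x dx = -cos(log(3*x)) + C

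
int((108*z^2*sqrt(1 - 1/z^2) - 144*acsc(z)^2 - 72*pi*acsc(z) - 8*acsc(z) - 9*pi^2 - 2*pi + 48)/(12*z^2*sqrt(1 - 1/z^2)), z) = 9*z + (4*acsc(z) + pi)^3/16 + (4*acsc(z) + pi)^2/48 - 4*acsc(z) + C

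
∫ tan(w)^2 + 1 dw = tan(w) + C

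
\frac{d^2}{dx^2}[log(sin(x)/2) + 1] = -1/sin(x)^2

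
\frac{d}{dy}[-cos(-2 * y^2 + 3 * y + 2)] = (3 - 4*y)*sin(-2*y^2 + 3*y + 2)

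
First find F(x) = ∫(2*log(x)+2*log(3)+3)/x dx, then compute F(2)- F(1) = -3*log(3) - log(3)^2 + log(6)^2 + 3*log(6)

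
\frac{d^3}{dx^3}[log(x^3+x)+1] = (6*x^6 - 6*x^4 + 6*x^2 + 2)/(x^9 + 3*x^7 + 3*x^5 + x^3)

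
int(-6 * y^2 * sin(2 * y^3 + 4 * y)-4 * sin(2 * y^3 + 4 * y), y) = cos(2*y*(y^2 + 2)) + C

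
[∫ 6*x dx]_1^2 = 9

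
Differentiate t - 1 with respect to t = 1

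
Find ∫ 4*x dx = 2*x^2 + C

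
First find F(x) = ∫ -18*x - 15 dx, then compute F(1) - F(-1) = -30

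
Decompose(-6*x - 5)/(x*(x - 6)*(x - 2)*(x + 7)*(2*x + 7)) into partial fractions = -256/(10241*(2*x + 7)) + 37/(5733*(x + 7)) + 17/(792*(x - 2)) - 41/(5928*(x - 6)) - 5/(588*x)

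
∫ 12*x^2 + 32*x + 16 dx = 4*x^3 + 16*x^2 + 16*x + C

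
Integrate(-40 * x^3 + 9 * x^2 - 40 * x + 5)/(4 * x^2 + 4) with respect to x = -5*x^2 + 9*x/4 + acot(x) + C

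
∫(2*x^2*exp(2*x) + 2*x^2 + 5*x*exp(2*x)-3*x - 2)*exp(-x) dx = 2*(2*x^2 + x - 1)*sinh(x) + C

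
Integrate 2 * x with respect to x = x^2 + C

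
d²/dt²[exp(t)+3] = exp(t)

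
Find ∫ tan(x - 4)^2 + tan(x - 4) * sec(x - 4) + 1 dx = tan(x - 4) + sec(x - 4) + C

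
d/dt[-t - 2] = -1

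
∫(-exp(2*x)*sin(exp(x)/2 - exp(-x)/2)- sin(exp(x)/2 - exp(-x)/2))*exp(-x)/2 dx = cos(sinh(x)) + C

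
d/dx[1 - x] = -1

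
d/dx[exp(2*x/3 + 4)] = 2*exp(2*x/3 + 4)/3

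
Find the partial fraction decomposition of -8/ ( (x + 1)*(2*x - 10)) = 2/(3*(x + 1)) - 2/(3*(x - 5))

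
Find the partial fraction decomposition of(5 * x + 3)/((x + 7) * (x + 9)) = 21/(x + 9) - 16/(x + 7)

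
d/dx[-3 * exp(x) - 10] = -3*exp(x)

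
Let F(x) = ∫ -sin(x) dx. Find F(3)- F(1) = cos(3) - cos(1)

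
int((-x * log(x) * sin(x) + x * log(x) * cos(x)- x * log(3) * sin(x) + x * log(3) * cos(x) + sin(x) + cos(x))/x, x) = sqrt(2)*log(3*x)*sin(x + pi/4) + C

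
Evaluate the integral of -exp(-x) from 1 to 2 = -exp(-1) + exp(-2)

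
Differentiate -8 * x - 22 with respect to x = -8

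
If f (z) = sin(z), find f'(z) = cos(z)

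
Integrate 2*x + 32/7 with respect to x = x^2 + 32*x/7 + C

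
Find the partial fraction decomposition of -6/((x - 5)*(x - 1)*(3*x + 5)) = -27/(80*(3*x + 5)) + 3/(16*(x - 1)) - 3/(40*(x - 5))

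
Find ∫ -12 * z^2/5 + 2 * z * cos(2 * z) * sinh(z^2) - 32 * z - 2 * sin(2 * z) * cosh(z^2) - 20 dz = -4*z*(z^2 + 20*z + 25)/5 + cos(2*z)*cosh(z^2) + C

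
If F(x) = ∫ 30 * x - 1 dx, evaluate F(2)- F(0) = 58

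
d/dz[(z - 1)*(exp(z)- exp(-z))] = (z*exp(2*z) + z - 2)*exp(-z)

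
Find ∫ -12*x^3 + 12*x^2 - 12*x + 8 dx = -3*x^4 + 4*x^3 - 6*x^2 + 8*x + C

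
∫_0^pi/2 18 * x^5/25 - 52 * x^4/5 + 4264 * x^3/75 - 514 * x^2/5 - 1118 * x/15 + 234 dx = -728/3 + 2*(-3*pi/2 - 4)*(-pi + pi^2/20 + 7)/3 + (-3*pi/2 - 4)^2*(-pi + pi^2/20 + 7)^2/3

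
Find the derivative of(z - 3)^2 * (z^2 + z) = 4*z^3 - 15*z^2 + 6*z + 9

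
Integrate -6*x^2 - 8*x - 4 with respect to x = -2*x^3 - 4*x^2 - 4*x + C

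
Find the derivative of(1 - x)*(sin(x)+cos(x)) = x*sin(x) - x*cos(x) - 2*sin(x)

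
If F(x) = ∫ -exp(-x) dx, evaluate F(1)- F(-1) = -E + exp(-1)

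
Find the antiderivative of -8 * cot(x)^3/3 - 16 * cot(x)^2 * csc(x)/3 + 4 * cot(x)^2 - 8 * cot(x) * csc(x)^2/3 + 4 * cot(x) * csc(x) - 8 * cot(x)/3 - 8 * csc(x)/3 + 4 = (-3*sin(x) + 2*cos(x) + 2)^2/(3*sin(x)^2) + C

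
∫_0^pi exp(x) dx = -1 + exp(pi)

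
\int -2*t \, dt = -t^2 + C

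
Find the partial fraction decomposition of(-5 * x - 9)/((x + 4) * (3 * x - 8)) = -67/(20*(3*x - 8)) - 11/(20*(x + 4))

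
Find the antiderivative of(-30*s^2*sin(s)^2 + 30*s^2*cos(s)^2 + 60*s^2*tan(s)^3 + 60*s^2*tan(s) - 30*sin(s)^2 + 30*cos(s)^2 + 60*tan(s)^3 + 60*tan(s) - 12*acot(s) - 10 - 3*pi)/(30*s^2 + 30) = (4*acot(s) + pi)^2/80 + sin(2*s)/2 + tan(s)^2 + acot(s)/3 + C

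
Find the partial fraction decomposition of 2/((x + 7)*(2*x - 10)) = -1/(12*(x + 7)) + 1/(12*(x - 5))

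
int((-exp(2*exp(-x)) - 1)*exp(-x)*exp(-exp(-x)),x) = 2*sinh(exp(-x)) + C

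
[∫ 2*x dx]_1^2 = 3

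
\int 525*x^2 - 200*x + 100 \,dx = 175*x^3 - 100*x^2 + 100*x + C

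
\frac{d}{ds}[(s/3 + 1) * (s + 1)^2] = s^2 + 10*s/3 + 7/3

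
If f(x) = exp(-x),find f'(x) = -exp(-x)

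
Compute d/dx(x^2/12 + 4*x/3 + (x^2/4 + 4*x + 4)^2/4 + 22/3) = x^3/16 + 3*x^2/2 + 55*x/6 + 28/3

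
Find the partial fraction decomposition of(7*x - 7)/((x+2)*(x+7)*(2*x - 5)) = 14/(57*(2*x - 5)) - 56/(95*(x + 7)) + 7/(15*(x + 2))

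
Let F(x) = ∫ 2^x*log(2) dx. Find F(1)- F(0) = 1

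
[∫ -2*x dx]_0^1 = -1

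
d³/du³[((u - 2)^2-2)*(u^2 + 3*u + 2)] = 24*u - 6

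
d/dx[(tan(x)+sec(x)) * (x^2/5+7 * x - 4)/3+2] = (2*x^2*sin(x) + 2*x^2 + 70*x*sin(x) + 2*x*sin(2*x) + 4*x*cos(x) + 70*x - 40*sin(x) + 35*sin(2*x) + 70*cos(x) - 40)/(15*(cos(2*x) + 1))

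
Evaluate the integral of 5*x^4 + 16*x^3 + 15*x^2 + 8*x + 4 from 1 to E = -18 + (2 + E)^2*(E + exp(3))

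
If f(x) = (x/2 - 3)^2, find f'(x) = x/2 - 3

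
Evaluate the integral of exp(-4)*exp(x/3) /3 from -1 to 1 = -exp(-13/3) + exp(-11/3)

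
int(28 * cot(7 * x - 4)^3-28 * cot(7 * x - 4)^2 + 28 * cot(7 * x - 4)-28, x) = 2*(2 - cot(7*x - 4))*cot(7*x - 4) + C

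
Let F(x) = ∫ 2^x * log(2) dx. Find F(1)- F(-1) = 3/2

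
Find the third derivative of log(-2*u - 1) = 16/(8*u^3 + 12*u^2 + 6*u + 1)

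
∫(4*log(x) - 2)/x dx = 2*(log(x) - 1)*log(x) + C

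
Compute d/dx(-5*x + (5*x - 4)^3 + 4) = 375*x^2 - 600*x + 235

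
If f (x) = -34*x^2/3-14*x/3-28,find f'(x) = -68*x/3 - 14/3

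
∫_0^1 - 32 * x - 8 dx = -24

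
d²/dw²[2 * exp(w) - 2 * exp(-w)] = (2*exp(2*w) - 2)*exp(-w)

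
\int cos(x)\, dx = sin(x) + C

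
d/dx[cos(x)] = -sin(x)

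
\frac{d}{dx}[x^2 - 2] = 2*x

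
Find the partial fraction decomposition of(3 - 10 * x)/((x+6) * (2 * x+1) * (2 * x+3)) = -2/(2*x + 3) + 8/(11*(2*x + 1)) + 7/(11*(x + 6))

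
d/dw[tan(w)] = cos(w)^(-2)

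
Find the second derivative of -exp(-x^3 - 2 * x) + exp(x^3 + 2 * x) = (9*x^4*exp(2*x^3 + 4*x) - 9*x^4 + 12*x^2*exp(2*x^3 + 4*x) - 12*x^2 + 6*x*exp(2*x^3 + 4*x) + 6*x + 4*exp(2*x^3 + 4*x) - 4)*exp(-x^3 - 2*x)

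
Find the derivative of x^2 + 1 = 2*x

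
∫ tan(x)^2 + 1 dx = tan(x) + C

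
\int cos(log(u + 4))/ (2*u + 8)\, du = sin(log(u + 4))/2 + C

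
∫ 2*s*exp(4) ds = s^2*exp(4) + C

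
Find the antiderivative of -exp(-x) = exp(-x) + C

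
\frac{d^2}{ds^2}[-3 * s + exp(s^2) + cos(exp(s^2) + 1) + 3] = 2*(-2*s^2*exp(s^2)*cos(exp(s^2) + 1) - 2*s^2*sin(exp(s^2) + 1) + 2*s^2 - sin(exp(s^2) + 1) + 1)*exp(s^2)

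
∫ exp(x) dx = exp(x) + C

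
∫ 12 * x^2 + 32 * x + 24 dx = 4*x^3 + 16*x^2 + 24*x + C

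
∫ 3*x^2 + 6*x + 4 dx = x^3 + 3*x^2 + 4*x + C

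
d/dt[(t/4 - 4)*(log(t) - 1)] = (t*log(t) - 16)/(4*t)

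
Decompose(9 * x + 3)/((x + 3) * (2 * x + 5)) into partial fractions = -39/(2*x + 5) + 24/(x + 3)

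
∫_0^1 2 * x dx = 1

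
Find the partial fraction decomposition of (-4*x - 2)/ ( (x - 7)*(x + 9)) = -17/(8*(x + 9)) - 15/(8*(x - 7))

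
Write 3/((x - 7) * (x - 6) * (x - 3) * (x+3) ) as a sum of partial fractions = -1/(180*(x + 3)) + 1/(24*(x - 3)) - 1/(9*(x - 6)) + 3/(40*(x - 7))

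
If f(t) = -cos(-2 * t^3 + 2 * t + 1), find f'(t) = 2*(1 - 3*t^2)*sin(-2*t^3 + 2*t + 1)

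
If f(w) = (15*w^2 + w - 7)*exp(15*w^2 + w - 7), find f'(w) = 450*w^3*exp(15*w^2 + w - 7) + 45*w^2*exp(15*w^2 + w - 7) - 179*w*exp(15*w^2 + w - 7) - 6*exp(15*w^2 + w - 7)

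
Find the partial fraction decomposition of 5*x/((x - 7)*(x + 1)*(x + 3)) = -3/(4*(x + 3)) + 5/(16*(x + 1)) + 7/(16*(x - 7))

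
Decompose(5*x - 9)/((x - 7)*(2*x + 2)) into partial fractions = 7/(8*(x + 1)) + 13/(8*(x - 7))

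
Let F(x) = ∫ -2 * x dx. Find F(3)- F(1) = -8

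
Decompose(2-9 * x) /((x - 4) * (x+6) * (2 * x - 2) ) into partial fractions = 2/(5*(x + 6)) + 1/(6*(x - 1)) - 17/(30*(x - 4))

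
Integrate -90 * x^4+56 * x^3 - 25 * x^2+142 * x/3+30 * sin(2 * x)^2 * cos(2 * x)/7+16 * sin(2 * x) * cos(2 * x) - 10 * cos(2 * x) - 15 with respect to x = (6*x^2 - 4*x + 3)*(-9*x^3 + x^2 + x + 12)/3 + 5*sin(2*x)^3/7 + 4*sin(2*x)^2 - 5*sin(2*x) + C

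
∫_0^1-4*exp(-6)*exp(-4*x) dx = -exp(-6) + exp(-10)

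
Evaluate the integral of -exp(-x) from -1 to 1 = -E + exp(-1)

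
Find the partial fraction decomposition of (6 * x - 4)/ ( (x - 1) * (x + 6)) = 40/(7*(x + 6)) + 2/(7*(x - 1))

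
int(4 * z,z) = 2*z^2 + C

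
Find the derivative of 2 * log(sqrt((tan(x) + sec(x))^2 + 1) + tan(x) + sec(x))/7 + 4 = 2*(sqrt(2)*sqrt((sin(x) + 1)/cos(x)^2) + sin(x)/cos(x) + 1/cos(x))/(7*(sqrt(2)*sqrt((sin(x) + 1)/cos(x)^2)*cos(x) + 2))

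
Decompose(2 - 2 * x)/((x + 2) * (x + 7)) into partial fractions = -16/(5*(x + 7)) + 6/(5*(x + 2))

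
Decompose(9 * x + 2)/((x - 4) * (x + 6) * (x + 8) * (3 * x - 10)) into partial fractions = -54/(119*(3*x - 10)) + 35/(408*(x + 8)) - 13/(140*(x + 6)) + 19/(120*(x - 4))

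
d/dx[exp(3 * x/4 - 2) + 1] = 3*exp(3*x/4 - 2)/4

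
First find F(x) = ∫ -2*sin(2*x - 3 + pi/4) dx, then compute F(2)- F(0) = cos(pi/4 + 1) - sin(pi/4 + 3)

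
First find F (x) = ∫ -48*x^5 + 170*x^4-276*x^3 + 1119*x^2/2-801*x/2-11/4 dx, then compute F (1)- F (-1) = 871/2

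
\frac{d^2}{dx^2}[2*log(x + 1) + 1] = -2/(x^2 + 2*x + 1)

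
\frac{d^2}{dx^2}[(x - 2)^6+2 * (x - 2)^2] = 30*x^4 - 240*x^3 + 720*x^2 - 960*x + 484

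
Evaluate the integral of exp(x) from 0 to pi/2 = -1 + exp(pi/2)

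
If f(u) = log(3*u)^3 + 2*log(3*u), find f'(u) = (3*log(u)^2 + 6*log(3)*log(u) + 2 + 3*log(3)^2)/u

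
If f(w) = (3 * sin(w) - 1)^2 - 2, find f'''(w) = -36*sin(2*w) + 6*cos(w)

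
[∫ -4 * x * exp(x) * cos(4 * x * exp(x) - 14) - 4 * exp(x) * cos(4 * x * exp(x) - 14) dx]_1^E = -sin(14 - 4*E) + sin(-4*E*exp(E) + 14)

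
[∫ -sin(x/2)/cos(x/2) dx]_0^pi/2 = -log(2)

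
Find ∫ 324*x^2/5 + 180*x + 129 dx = 108*x^3/5 + 90*x^2 + 129*x + C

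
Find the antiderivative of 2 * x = x^2 + C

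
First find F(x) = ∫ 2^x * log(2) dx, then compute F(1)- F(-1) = 3/2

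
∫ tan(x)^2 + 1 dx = tan(x) + C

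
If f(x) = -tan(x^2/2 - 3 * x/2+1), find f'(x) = -x*tan(x^2/2 - 3*x/2 + 1)^2 - x + 3*tan(x^2/2 - 3*x/2 + 1)^2/2 + 3/2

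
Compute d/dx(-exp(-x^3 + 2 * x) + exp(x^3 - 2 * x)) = 3*x^2*exp(-x^3 + 2*x) + 3*x^2*exp(x^3 - 2*x) - 2*exp(-x^3 + 2*x) - 2*exp(x^3 - 2*x)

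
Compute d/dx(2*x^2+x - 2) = 4*x + 1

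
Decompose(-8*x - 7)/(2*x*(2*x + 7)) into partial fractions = -3/(2*x + 7) - 1/(2*x)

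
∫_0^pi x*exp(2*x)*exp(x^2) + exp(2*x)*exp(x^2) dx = -1/2 + exp(-1 + (1 + pi)^2)/2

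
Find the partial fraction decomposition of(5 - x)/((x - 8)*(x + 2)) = -7/(10*(x + 2)) - 3/(10*(x - 8))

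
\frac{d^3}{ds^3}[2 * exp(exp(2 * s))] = 16*exp(2*s + exp(2*s)) + 48*exp(4*s + exp(2*s)) + 16*exp(6*s + exp(2*s))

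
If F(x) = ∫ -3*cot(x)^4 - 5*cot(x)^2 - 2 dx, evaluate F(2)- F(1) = -2*cot(1) + 2*cot(2) - cot(1)^3 + cot(2)^3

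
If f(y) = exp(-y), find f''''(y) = exp(-y)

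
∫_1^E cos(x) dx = -sin(1) + sin(E)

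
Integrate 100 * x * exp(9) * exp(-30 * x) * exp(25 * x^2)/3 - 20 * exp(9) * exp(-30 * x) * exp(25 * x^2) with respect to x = 2*exp((5*x - 3)^2)/3 + C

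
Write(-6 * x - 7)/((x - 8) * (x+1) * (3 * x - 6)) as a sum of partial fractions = -1/(81*(x + 1)) + 19/(54*(x - 2)) - 55/(162*(x - 8))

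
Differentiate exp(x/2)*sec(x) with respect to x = (sin(x)/cos(x) + 1/2)*exp(x/2)/cos(x)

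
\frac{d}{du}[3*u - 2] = 3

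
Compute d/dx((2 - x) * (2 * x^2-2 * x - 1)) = -6*x^2 + 12*x - 3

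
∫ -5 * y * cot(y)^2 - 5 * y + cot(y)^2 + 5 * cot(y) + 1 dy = (5*y - 1)*cot(y) + C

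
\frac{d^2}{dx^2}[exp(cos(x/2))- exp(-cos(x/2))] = (exp(2*cos(x/2))*sin(x/2)^2 - exp(2*cos(x/2))*cos(x/2) - sin(x/2)^2 - cos(x/2))*exp(-cos(x/2))/4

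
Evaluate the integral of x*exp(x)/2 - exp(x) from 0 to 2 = 3/2 - exp(2)/2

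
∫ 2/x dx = 2*log(x) + C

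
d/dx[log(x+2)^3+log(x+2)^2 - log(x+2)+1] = (3*log(x + 2)^2 + 2*log(x + 2) - 1)/(x + 2)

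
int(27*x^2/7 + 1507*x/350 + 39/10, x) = 9*x^3/7 + 1507*x^2/700 + 39*x/10 + C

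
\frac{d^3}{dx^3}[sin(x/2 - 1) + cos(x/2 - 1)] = -sqrt(2)*cos(x/2 - 1 + pi/4)/8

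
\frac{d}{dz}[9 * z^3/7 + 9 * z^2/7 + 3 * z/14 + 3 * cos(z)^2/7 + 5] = 27*z^2/7 + 18*z/7 - 3*sin(2*z)/7 + 3/14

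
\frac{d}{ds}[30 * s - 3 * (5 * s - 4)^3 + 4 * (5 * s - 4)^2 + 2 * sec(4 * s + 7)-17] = -1125*s^2 + 2000*s + 8*tan(4*s + 7)*sec(4*s + 7) - 850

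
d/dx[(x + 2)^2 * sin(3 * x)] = 3*x^2*cos(3*x) + 2*x*sin(3*x) + 12*x*cos(3*x) + 4*sin(3*x) + 12*cos(3*x)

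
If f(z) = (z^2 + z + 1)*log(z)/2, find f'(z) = (2*z^2*log(z) + z^2 + z*log(z) + z + 1)/(2*z)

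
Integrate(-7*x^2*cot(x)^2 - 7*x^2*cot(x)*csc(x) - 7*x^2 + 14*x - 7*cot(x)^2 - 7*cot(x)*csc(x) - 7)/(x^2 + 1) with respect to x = 7*log(x^2 + 1) + 7/tan(x) + 7/sin(x) + C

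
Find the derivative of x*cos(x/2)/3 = -x*sin(x/2)/6 + cos(x/2)/3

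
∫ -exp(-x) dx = exp(-x) + C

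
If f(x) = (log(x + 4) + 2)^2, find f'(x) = (2*log(x + 4) + 4)/(x + 4)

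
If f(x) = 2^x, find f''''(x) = 2^x*log(2)^4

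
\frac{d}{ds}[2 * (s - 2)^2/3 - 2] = 4*s/3 - 8/3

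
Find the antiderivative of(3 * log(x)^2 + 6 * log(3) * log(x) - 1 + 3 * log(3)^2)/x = log(3*x)^3 - log(3*x) + C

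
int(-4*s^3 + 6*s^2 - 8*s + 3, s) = -s^4 + 2*s^3 - 4*s^2 + 3*s + C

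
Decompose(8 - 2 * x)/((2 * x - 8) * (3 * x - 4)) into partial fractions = -1/(3*x - 4)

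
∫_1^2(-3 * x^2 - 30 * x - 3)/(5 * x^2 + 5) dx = -3*log(5) - 3/5 + 3*log(2)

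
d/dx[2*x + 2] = 2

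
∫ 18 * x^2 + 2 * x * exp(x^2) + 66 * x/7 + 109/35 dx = 6*x^3 + 33*x^2/7 + 109*x/35 + exp(x^2) + C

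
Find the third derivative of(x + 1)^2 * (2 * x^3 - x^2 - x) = 120*x^2 + 72*x - 6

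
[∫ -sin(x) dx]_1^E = cos(E) - cos(1)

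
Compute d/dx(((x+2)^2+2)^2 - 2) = 4*x^3 + 24*x^2 + 56*x + 48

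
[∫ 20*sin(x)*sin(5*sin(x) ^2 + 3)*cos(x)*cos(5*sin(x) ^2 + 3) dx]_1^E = -cos(11 - 5*cos(2*E))/2 + cos(11 - 5*cos(2))/2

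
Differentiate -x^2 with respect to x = -2*x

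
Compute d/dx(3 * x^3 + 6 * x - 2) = 9*x^2 + 6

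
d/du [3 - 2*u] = -2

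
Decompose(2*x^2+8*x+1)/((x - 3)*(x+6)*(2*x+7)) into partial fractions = 2/(13*(2*x + 7)) + 5/(9*(x + 6)) + 43/(117*(x - 3))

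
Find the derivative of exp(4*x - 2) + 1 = 4*exp(4*x - 2)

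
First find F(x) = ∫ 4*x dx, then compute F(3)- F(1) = 16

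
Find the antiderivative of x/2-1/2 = x^2/4 - x/2 + C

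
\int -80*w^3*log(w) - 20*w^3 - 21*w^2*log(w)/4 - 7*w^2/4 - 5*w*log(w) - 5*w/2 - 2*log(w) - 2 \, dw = -w*(5*w + 2)*(16*w^2 - 5*w + 4)*log(w)/4 + C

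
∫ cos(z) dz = sin(z) + C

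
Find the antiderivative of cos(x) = sin(x) + C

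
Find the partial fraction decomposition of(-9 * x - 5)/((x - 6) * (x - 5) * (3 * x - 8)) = -261/(70*(3*x - 8)) + 50/(7*(x - 5)) - 59/(10*(x - 6))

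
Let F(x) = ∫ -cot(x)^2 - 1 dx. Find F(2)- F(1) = -cot(1) + cot(2)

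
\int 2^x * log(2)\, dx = 2^x + C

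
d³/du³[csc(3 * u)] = 27*(1 - 6/sin(3*u)^2)*cos(3*u)/sin(3*u)^2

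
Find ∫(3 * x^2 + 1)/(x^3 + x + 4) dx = log(x^3 + x + 4) + C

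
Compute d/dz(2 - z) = -1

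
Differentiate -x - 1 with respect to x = -1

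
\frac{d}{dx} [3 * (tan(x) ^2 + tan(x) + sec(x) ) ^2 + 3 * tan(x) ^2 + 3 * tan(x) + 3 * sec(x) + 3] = 3*(2*sin(x)^2/cos(x) + 4*sin(x)^2/cos(x)^2 - sin(x) + 2*sin(x)/cos(x) + 6*sin(x)/cos(x)^2 + 4*sin(x)/cos(x)^3 - 1 + 2/cos(x) + 2/cos(x)^2)/cos(x)^2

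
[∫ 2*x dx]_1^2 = 3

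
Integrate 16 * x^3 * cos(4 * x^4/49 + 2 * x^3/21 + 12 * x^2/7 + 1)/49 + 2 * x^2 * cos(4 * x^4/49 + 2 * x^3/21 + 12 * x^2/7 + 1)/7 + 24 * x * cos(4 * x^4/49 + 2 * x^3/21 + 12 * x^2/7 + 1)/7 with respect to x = sin(2*x^2*(6*x^2 + 7*x + 126)/147 + 1) + C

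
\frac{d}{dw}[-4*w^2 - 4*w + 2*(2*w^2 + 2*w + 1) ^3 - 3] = 96*w^5 + 240*w^4 + 288*w^3 + 192*w^2 + 64*w + 8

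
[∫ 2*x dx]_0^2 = 4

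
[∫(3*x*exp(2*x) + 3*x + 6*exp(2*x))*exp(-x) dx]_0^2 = -9*exp(-2) + 9*exp(2)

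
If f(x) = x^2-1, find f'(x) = 2*x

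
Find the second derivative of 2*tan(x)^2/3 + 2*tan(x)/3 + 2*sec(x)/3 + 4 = 4*tan(x)^4 + 4*tan(x)^3/3 + 4*tan(x)^2*sec(x)/3 + 16*tan(x)^2/3 + 4*tan(x)/3 + 2*sec(x)/3 + 4/3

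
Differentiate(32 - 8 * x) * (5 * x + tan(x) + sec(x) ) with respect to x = -8*x*tan(x)^2 - 8*x*tan(x)*sec(x) - 88*x + 32*tan(x)^2 + 32*tan(x)*sec(x) - 8*tan(x) - 8*sec(x) + 192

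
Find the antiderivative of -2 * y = -y^2 + C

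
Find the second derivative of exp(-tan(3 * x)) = 9*(tan(3*x) - 1)^2*exp(-tan(3*x))/cos(3*x)^2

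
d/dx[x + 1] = 1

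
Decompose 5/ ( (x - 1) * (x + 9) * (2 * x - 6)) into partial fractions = 1/(48*(x + 9)) - 1/(8*(x - 1)) + 5/(48*(x - 3))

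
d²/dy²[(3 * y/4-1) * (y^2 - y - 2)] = 9*y/2 - 7/2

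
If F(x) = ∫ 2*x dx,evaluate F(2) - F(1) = 3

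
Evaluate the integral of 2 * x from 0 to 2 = 4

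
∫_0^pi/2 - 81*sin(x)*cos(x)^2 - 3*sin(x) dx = -30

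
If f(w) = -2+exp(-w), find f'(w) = -exp(-w)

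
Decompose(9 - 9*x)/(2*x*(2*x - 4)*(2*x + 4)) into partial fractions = 27/(64*(x + 2)) - 9/(64*(x - 2)) - 9/(32*x)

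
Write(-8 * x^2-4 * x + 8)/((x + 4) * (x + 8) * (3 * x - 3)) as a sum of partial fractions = -118/(27*(x + 8)) + 26/(15*(x + 4)) - 4/(135*(x - 1))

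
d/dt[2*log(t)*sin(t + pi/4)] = 2*(t*log(t)*cos(t + pi/4) + sin(t + pi/4))/t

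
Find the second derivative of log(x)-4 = -1/x^2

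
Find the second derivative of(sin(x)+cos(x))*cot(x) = -sqrt(2)*cos(x + pi/4) - 1/sin(x) + 2/sin(x)^3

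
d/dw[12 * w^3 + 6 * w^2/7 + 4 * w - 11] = 36*w^2 + 12*w/7 + 4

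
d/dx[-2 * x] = -2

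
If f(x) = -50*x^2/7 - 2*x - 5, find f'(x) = -100*x/7 - 2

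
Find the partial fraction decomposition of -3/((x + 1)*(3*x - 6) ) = 1/(3*(x + 1)) - 1/(3*(x - 2))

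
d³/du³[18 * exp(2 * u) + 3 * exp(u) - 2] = 144*exp(2*u) + 3*exp(u)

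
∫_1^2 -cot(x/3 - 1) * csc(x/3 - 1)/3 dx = -csc(1/3) + csc(2/3)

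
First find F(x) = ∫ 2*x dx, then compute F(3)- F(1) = 8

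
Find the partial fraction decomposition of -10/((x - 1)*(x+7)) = 5/(4*(x + 7)) - 5/(4*(x - 1))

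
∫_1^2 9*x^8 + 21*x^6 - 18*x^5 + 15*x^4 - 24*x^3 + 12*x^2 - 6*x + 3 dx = 728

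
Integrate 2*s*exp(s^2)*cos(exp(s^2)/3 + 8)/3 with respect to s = sin(exp(s^2)/3 + 8) + C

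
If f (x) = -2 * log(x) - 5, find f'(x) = -2/x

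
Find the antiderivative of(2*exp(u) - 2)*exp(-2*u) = (1 - exp(u))^2*exp(-2*u) + C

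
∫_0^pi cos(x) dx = 0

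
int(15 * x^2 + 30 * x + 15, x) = 5*x^3 + 15*x^2 + 15*x + C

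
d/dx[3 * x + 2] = 3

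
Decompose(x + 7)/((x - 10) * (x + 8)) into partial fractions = 1/(18*(x + 8)) + 17/(18*(x - 10))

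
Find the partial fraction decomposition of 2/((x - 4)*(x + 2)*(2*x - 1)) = -8/(35*(2*x - 1)) + 1/(15*(x + 2)) + 1/(21*(x - 4))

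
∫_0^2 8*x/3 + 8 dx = 64/3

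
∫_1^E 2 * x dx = -1 + exp(2)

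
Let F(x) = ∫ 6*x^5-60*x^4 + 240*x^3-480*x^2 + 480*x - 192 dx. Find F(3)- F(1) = 0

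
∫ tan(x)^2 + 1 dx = tan(x) + C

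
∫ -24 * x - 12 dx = -12*x^2 - 12*x + C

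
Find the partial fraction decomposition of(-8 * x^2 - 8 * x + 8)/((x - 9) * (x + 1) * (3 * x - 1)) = -5/(13*(3*x - 1)) + 1/(5*(x + 1)) - 178/(65*(x - 9))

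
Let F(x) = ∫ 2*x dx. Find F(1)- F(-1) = 0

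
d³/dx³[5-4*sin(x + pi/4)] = 4*cos(x + pi/4)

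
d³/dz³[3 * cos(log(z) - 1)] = (-3*sin(log(z) - 1) + 9*cos(log(z) - 1))/z^3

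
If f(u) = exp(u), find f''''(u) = exp(u)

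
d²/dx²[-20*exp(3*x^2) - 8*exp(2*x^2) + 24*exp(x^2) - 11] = -720*x^2*exp(3*x^2) - 128*x^2*exp(2*x^2) + 96*x^2*exp(x^2) - 120*exp(3*x^2) - 32*exp(2*x^2) + 48*exp(x^2)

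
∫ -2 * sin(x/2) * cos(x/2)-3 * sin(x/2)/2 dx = 3*cos(x/2) + cos(x) + C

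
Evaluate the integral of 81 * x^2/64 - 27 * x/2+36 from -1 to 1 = 2331/32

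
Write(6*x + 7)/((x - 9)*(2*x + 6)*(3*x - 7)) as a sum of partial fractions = -189/(640*(3*x - 7)) - 11/(384*(x + 3)) + 61/(480*(x - 9))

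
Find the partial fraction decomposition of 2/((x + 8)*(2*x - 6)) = -1/(11*(x + 8)) + 1/(11*(x - 3))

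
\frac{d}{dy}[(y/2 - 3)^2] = y/2 - 3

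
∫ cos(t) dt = sin(t) + C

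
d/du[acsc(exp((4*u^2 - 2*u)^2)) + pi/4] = (-64*u^3 + 48*u^2 - 8*u)*exp(-16*u^4 + 16*u^3 - 4*u^2)/sqrt(1 - exp(-8*u^2)*exp(32*u^3)*exp(-32*u^4))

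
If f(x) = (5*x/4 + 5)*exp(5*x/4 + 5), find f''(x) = 125*x*exp(5*x/4 + 5)/64 + 175*exp(5*x/4 + 5)/16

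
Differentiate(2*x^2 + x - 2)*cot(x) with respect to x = -2*x^2/sin(x)^2 + 4*x/tan(x) - x/sin(x)^2 + 1/tan(x) + 2/sin(x)^2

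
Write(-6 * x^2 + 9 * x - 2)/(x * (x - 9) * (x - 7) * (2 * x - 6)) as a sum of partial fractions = -29/(144*(x - 3)) + 233/(112*(x - 7)) - 407/(216*(x - 9)) + 1/(189*x)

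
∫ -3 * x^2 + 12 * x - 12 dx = -x^3 + 6*x^2 - 12*x + C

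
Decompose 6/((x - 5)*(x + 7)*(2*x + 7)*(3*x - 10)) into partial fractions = -162/(6355*(3*x - 10)) + 48/(4879*(2*x + 7)) - 1/(434*(x + 7)) + 1/(170*(x - 5))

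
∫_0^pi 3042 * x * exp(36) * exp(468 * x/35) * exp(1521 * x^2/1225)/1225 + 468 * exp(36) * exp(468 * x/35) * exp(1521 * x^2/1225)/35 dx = -exp(36) + exp((39*pi/35 + 6)^2)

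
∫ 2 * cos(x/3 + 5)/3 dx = 2*sin(x/3 + 5) + C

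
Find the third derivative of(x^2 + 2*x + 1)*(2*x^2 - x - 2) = 48*x + 18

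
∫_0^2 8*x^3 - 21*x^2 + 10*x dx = -4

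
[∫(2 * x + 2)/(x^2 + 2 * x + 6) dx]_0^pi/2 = -log(6) + log(5 + (1 + pi/2)^2)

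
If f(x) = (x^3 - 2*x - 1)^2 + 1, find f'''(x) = 120*x^3 - 96*x - 12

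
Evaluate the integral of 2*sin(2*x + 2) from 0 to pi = 0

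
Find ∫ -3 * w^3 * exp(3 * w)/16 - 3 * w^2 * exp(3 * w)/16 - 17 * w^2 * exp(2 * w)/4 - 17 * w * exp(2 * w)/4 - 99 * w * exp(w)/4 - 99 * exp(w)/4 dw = -3*w*exp(w)/4 - (w*exp(w) + 12)^3/16 + (w*exp(w) + 12)^2/8 + C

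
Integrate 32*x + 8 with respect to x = 16*x^2 + 8*x + C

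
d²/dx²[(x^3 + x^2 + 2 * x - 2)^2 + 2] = 30*x^4 + 40*x^3 + 60*x^2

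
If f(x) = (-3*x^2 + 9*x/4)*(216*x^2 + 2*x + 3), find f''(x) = -7776*x^2 + 2880*x - 9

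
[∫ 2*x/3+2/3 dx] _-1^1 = 4/3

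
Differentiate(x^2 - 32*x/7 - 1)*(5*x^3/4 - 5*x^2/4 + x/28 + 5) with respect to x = 25*x^4/4 - 195*x^3/7 + 27*x^2/2 + 1193*x/98 - 641/28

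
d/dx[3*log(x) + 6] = 3/x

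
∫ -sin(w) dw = cos(w) + C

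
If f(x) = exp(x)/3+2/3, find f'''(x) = exp(x)/3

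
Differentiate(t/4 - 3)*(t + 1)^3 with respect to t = t^3 - 27*t^2/4 - 33*t/2 - 35/4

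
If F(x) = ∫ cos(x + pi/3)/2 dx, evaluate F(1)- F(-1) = sin(1)/2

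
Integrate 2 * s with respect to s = s^2 + C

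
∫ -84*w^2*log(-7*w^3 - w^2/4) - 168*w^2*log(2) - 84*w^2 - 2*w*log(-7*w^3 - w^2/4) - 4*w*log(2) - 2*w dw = -w^2*(28*w + 1)*log(-w^2*(28*w + 1)) + C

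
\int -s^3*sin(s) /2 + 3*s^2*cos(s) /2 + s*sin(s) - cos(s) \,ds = s*(s^2 - 2)*cos(s)/2 + C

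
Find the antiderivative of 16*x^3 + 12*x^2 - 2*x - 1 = 4*x^4 + 4*x^3 - x^2 - x + C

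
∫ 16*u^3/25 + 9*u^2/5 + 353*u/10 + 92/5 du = 4*u^4/25 + 3*u^3/5 + 353*u^2/20 + 92*u/5 + C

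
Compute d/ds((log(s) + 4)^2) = (2*log(s) + 8)/s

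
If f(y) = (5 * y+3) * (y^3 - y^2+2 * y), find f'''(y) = 120*y - 12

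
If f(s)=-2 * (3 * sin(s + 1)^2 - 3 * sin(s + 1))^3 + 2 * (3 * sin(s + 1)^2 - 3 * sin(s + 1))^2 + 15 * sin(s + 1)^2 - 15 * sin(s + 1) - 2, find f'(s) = -324*sin(s + 1)^5*cos(s + 1) + 810*sin(s + 1)^4*cos(s + 1) - 576*sin(s + 1)^3*cos(s + 1) + 54*sin(s + 1)^2*cos(s + 1) + 33*sin(2*s + 2) - 15*cos(s + 1)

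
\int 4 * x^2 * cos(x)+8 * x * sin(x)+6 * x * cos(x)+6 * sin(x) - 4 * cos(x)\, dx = (4*x^2 + 6*x - 4)*sin(x) + C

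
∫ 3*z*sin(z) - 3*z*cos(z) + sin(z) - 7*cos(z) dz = -sqrt(2)*(3*z + 4)*sin(z + pi/4) + C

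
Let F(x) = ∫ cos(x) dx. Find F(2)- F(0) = sin(2)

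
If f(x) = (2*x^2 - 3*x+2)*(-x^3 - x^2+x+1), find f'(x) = -10*x^4 + 4*x^3 + 9*x^2 - 6*x - 1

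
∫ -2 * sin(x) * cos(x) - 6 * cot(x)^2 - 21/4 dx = 3*x/4 + cos(x)^2 + 6*cot(x) + C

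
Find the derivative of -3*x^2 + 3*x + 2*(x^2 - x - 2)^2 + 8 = 8*x^3 - 12*x^2 - 18*x + 11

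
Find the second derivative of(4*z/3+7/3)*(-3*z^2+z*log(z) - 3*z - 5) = (-72*z^2 + 8*z*log(z) - 54*z + 7)/(3*z)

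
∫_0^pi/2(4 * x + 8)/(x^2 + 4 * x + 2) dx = -2*log(2) + 2*log(-2 + (pi/2 + 2)^2)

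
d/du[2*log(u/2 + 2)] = 2/(u + 4)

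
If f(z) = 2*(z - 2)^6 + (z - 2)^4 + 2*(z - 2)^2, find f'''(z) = 240*z^3 - 1440*z^2 + 2904*z - 1968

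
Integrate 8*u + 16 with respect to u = 4*u^2 + 16*u + C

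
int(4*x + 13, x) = 2*x^2 + 13*x + C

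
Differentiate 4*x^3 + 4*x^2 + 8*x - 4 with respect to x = 12*x^2 + 8*x + 8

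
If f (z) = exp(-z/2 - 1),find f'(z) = -exp(-z/2 - 1)/2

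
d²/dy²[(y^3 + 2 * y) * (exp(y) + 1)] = y^3*exp(y) + 6*y^2*exp(y) + 8*y*exp(y) + 6*y + 4*exp(y)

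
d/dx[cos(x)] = -sin(x)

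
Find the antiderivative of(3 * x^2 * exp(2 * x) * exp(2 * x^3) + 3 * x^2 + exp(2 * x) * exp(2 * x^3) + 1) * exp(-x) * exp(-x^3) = -exp(-x^3 - x) + exp(x^3 + x) + C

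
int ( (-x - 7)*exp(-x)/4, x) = (x + 8)*exp(-x)/4 + C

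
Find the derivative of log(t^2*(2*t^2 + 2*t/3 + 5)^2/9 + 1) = (216*t^5 + 120*t^4 + 736*t^3 + 180*t^2 + 450*t)/(36*t^6 + 24*t^5 + 184*t^4 + 60*t^3 + 225*t^2 + 81)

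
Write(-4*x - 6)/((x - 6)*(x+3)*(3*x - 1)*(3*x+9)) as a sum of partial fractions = 33/(850*(3*x - 1)) - 23/(4050*(x + 3)) + 1/(45*(x + 3)^2) - 10/(1377*(x - 6))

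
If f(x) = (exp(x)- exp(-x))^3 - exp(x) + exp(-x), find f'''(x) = (27*exp(6*x) - 4*exp(4*x) - 4*exp(2*x) + 27)*exp(-3*x)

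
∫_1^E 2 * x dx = -1 + exp(2)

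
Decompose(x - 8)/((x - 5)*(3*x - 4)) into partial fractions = 20/(11*(3*x - 4)) - 3/(11*(x - 5))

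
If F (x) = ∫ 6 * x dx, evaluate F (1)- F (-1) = 0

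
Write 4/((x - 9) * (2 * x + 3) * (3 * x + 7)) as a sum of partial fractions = 18/(85*(3*x + 7)) - 16/(105*(2*x + 3)) + 2/(357*(x - 9))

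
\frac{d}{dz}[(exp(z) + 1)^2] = 2*exp(2*z) + 2*exp(z)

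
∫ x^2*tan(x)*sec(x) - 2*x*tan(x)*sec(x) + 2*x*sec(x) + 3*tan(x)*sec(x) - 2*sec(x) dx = ((x - 1)^2 + 2)*sec(x) + C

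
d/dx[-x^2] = -2*x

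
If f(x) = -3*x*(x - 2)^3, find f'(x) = -12*x^3 + 54*x^2 - 72*x + 24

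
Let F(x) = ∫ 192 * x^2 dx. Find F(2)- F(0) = 512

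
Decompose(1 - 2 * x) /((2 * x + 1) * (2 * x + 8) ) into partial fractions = 2/(7*(2*x + 1)) - 9/(14*(x + 4))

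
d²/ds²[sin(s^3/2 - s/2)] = -9*s^4*sin(s^3/2 - s/2)/4 + 3*s^2*sin(s^3/2 - s/2)/2 + 3*s*cos(s^3/2 - s/2) - sin(s^3/2 - s/2)/4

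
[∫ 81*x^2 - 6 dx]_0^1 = 21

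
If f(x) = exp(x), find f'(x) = exp(x)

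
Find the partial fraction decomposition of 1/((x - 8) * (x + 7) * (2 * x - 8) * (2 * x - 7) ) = 4/(189*(2*x - 7)) - 1/(6930*(x + 7)) - 1/(88*(x - 4)) + 1/(1080*(x - 8))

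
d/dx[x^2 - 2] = 2*x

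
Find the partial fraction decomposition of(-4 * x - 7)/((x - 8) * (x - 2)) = 5/(2*(x - 2)) - 13/(2*(x - 8))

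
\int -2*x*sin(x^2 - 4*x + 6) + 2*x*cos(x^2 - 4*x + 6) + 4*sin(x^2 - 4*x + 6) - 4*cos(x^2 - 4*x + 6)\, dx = sin((x - 2)^2 + 2) + cos((x - 2)^2 + 2) + C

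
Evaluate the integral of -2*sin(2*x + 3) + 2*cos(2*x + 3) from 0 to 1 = sin(5) - sin(3) + cos(5) - cos(3)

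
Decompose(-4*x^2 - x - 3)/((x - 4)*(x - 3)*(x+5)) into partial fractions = -49/(36*(x + 5)) + 21/(4*(x - 3)) - 71/(9*(x - 4))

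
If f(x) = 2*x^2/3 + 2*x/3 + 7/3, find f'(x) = 4*x/3 + 2/3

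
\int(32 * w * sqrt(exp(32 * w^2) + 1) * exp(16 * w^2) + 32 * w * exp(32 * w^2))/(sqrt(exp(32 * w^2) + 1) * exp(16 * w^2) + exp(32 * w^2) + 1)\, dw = log(sqrt(exp(32*w^2) + 1) + exp(16*w^2)) + C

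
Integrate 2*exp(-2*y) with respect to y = -exp(-2*y) + C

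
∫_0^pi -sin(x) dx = -2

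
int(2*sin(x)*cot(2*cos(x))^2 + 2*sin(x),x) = cot(2*cos(x)) + C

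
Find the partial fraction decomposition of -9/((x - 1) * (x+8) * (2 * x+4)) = -1/(12*(x + 8)) + 1/(4*(x + 2)) - 1/(6*(x - 1))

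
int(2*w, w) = w^2 + C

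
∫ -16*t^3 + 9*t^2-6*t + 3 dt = -4*t^4 + 3*t^3 - 3*t^2 + 3*t + C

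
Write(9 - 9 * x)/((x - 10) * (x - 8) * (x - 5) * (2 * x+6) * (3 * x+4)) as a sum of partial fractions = -243/(25840*(3*x + 4)) + 9/(2860*(x + 3)) - 3/(380*(x - 5)) + 3/(176*(x - 8)) - 81/(8840*(x - 10))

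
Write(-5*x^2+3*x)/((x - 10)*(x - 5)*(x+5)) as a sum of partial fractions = -14/(15*(x + 5)) + 11/(5*(x - 5)) - 94/(15*(x - 10))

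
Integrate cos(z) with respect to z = sin(z) + C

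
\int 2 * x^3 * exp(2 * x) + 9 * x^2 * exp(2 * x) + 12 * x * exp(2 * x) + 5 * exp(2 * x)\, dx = (x + 1)^3*exp(2*x) + C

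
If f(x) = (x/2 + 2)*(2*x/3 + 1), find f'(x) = 2*x/3 + 11/6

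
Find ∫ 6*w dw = 3*w^2 + C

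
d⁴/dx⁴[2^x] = 2^x*log(2)^4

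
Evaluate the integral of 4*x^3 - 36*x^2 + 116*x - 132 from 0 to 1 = -85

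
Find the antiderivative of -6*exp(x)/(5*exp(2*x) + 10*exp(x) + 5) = (-11*exp(x) - 5)/(5*(exp(x) + 1)) + C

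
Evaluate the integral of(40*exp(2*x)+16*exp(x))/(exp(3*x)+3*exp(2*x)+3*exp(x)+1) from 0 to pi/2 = -11 + 12*exp(pi)/(1 + exp(pi/2))^2 + 16*exp(pi/2)/(1 + exp(pi/2))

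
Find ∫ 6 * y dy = 3*y^2 + C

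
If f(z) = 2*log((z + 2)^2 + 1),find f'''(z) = (8*z^3 + 48*z^2 + 72*z + 16)/(z^6 + 12*z^5 + 63*z^4 + 184*z^3 + 315*z^2 + 300*z + 125)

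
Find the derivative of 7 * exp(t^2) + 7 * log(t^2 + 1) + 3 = (14*t^3*exp(t^2) + 14*t*exp(t^2) + 14*t)/(t^2 + 1)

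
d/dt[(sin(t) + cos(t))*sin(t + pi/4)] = sqrt(2)*cos(2*t)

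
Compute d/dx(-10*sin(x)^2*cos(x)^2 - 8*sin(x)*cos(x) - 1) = -5*sin(4*x) - 8*cos(2*x)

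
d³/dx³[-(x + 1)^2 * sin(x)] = x^2*cos(x) + 6*x*sin(x) + 2*x*cos(x) + 6*sin(x) - 5*cos(x)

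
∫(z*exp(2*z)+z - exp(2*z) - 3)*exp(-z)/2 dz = (z - 2)*sinh(z) + C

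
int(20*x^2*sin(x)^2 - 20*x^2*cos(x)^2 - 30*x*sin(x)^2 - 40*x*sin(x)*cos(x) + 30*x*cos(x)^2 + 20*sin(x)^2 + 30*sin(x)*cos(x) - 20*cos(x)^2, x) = (-10*x^2 + 15*x - 10)*sin(2*x) + C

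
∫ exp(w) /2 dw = exp(w)/2 + C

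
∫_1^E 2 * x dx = -1 + exp(2)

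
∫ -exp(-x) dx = exp(-x) + C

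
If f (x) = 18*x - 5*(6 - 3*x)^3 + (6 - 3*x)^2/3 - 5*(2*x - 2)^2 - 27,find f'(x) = 405*x^2 - 1654*x + 1666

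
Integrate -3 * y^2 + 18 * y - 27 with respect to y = -y^3 + 9*y^2 - 27*y + C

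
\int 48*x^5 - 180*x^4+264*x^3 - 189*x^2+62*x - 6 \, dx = 8*x^6 - 36*x^5 + 66*x^4 - 63*x^3 + 31*x^2 - 6*x + C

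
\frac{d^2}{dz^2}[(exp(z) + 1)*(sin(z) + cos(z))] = sqrt(2)*(2*exp(z)*cos(z + pi/4) - sin(z + pi/4))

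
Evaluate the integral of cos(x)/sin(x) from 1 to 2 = log(sin(2)) - log(sin(1))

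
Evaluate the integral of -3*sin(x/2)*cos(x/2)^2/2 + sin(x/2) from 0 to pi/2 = 1 - 3*sqrt(2)/4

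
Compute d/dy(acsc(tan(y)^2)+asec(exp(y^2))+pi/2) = 2*(y*tan(y)^2 - y - sqrt(1 - exp(-2*y^2))*sqrt(1 - 1/tan(y)^4)*exp(y^2)*tan(y))*exp(-y^2)/(sqrt(1 - exp(-2*y^2))*(tan(y)^2 - 1))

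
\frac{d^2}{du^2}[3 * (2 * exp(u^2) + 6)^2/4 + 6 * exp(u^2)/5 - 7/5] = 48*u^2*exp(2*u^2) + 384*u^2*exp(u^2)/5 + 12*exp(2*u^2) + 192*exp(u^2)/5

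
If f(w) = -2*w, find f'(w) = -2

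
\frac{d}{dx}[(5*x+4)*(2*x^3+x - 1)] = 40*x^3 + 24*x^2 + 10*x - 1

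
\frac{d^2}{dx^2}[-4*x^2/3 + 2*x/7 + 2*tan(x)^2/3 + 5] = 4*tan(x)^4 + 16*tan(x)^2/3 - 4/3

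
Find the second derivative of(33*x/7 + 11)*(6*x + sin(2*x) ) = -132*x*sin(2*x)/7 - 44*sin(2*x) + 132*cos(2*x)/7 + 396/7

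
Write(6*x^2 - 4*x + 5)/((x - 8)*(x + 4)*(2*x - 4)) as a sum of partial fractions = 13/(16*(x + 4)) - 7/(24*(x - 2)) + 119/(48*(x - 8))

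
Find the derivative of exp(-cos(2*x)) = 2*exp(-cos(2*x))*sin(2*x)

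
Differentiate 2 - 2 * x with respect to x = -2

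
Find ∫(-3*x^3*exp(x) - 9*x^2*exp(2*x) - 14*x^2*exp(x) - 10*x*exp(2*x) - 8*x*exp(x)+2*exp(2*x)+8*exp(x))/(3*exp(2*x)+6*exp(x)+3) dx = ((-3*x^3 - 5*x^2 + 2*x + 6)*exp(x) - 6*exp(x) - 6)/(3*(exp(x) + 1)) + C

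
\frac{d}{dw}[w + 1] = 1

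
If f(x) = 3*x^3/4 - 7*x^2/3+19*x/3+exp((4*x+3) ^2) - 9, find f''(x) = 1024*x^2*exp(16*x^2 + 24*x + 9) + 1536*x*exp(16*x^2 + 24*x + 9) + 9*x/2 + 608*exp(16*x^2 + 24*x + 9) - 14/3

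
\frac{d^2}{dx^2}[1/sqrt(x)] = 3/(4*x^(5/2))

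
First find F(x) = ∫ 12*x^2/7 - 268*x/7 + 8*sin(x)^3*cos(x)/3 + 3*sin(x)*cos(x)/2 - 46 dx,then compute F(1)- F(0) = -452/7 + 2*sin(1)^4/3 + 3*sin(1)^2/4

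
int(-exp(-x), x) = exp(-x) + C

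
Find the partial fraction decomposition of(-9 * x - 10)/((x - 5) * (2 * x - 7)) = 83/(3*(2*x - 7)) - 55/(3*(x - 5))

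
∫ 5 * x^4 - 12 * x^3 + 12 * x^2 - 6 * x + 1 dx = x^5 - 3*x^4 + 4*x^3 - 3*x^2 + x + C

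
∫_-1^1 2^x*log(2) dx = 3/2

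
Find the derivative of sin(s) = cos(s)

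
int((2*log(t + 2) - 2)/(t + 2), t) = (log(t + 2) - 1)^2 + C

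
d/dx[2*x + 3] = 2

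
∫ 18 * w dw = 9*w^2 + C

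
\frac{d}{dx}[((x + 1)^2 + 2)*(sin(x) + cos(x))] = sqrt(2)*x^2*cos(x + pi/4) + 4*x*cos(x) - sin(x) + 5*cos(x)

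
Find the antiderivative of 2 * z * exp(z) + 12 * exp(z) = 2*(z + 5)*exp(z) + C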